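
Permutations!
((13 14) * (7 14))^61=(7 14 13)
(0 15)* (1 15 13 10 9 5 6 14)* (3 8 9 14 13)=(0 3 8 9 5 6 13 10 14 1 15)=[3, 15, 2, 8, 4, 6, 13, 7, 9, 5, 14, 11, 12, 10, 1, 0]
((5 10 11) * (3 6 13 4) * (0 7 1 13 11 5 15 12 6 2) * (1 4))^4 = ((0 7 4 3 2)(1 13)(5 10)(6 11 15 12))^4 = (15)(0 2 3 4 7)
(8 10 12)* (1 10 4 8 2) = (1 10 12 2)(4 8) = [0, 10, 1, 3, 8, 5, 6, 7, 4, 9, 12, 11, 2]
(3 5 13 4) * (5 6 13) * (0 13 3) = (0 13 4)(3 6) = [13, 1, 2, 6, 0, 5, 3, 7, 8, 9, 10, 11, 12, 4]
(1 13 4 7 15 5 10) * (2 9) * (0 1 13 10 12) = (0 1 10 13 4 7 15 5 12)(2 9) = [1, 10, 9, 3, 7, 12, 6, 15, 8, 2, 13, 11, 0, 4, 14, 5]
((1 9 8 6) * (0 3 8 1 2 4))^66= (9)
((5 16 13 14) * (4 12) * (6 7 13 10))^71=((4 12)(5 16 10 6 7 13 14))^71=(4 12)(5 16 10 6 7 13 14)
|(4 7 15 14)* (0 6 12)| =|(0 6 12)(4 7 15 14)| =12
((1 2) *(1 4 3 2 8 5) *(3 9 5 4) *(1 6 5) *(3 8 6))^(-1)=(1 9 4 8 2 3 5 6)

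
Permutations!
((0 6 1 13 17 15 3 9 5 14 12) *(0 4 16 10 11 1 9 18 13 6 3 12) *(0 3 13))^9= (0 1 17 9 12 14 16 18 11 13 6 15 5 4 3 10)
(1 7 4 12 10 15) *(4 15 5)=[0, 7, 2, 3, 12, 4, 6, 15, 8, 9, 5, 11, 10, 13, 14, 1]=(1 7 15)(4 12 10 5)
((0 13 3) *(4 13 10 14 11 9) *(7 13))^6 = (0 7 11)(3 4 14)(9 10 13) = ((0 10 14 11 9 4 7 13 3))^6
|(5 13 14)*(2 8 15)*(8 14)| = 6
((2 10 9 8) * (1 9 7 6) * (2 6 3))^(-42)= ((1 9 8 6)(2 10 7 3))^(-42)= (1 8)(2 7)(3 10)(6 9)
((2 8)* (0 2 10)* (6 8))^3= ((0 2 6 8 10))^3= (0 8 2 10 6)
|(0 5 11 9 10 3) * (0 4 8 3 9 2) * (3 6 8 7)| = 12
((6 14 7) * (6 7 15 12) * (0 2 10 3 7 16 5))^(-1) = (0 5 16 7 3 10 2)(6 12 15 14)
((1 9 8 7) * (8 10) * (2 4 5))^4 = ((1 9 10 8 7)(2 4 5))^4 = (1 7 8 10 9)(2 4 5)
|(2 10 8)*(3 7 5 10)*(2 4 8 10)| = |(10)(2 3 7 5)(4 8)| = 4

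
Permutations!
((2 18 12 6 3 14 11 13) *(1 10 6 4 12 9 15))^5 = ((1 10 6 3 14 11 13 2 18 9 15)(4 12))^5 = (1 11 15 14 9 3 18 6 2 10 13)(4 12)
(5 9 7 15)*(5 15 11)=(15)(5 9 7 11)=[0, 1, 2, 3, 4, 9, 6, 11, 8, 7, 10, 5, 12, 13, 14, 15]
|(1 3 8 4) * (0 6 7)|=12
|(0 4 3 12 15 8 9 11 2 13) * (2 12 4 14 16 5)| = 30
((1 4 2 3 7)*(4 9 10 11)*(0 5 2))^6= (0 9 2 11 7)(1 5 10 3 4)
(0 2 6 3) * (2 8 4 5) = (0 8 4 5 2 6 3) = [8, 1, 6, 0, 5, 2, 3, 7, 4]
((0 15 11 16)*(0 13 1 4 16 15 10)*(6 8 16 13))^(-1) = ((0 10)(1 4 13)(6 8 16)(11 15))^(-1) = (0 10)(1 13 4)(6 16 8)(11 15)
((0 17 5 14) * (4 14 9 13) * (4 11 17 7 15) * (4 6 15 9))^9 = (17)(6 15)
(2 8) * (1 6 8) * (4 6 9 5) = (1 9 5 4 6 8 2) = [0, 9, 1, 3, 6, 4, 8, 7, 2, 5]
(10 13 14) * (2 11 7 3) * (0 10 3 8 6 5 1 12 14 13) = (0 10)(1 12 14 3 2 11 7 8 6 5) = [10, 12, 11, 2, 4, 1, 5, 8, 6, 9, 0, 7, 14, 13, 3]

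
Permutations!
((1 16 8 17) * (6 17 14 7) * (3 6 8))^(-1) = (1 17 6 3 16)(7 14 8)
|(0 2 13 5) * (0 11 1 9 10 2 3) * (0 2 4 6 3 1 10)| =24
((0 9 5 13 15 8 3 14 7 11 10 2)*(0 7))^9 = (0 9 5 13 15 8 3 14)(2 7 11 10)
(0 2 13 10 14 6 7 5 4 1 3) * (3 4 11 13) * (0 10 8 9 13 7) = (0 2 3 10 14 6)(1 4)(5 11 7)(8 9 13) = [2, 4, 3, 10, 1, 11, 0, 5, 9, 13, 14, 7, 12, 8, 6]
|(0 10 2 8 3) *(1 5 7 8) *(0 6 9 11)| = 11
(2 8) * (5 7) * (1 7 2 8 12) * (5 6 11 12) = (1 7 6 11 12)(2 5) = [0, 7, 5, 3, 4, 2, 11, 6, 8, 9, 10, 12, 1]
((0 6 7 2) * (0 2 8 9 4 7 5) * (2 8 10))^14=(0 5 6)(2 9 7)(4 10 8)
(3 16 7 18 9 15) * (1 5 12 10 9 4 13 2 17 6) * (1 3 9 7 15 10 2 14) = (1 5 12 2 17 6 3 16 15 9 10 7 18 4 13 14) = [0, 5, 17, 16, 13, 12, 3, 18, 8, 10, 7, 11, 2, 14, 1, 9, 15, 6, 4]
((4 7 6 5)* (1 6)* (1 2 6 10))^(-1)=(1 10)(2 7 4 5 6)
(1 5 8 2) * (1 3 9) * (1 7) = (1 5 8 2 3 9 7) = [0, 5, 3, 9, 4, 8, 6, 1, 2, 7]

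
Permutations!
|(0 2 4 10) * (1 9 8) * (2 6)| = 15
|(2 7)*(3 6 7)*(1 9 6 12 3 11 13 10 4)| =|(1 9 6 7 2 11 13 10 4)(3 12)| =18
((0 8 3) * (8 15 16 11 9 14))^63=((0 15 16 11 9 14 8 3))^63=(0 3 8 14 9 11 16 15)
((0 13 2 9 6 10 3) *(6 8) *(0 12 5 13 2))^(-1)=(0 13 5 12 3 10 6 8 9 2)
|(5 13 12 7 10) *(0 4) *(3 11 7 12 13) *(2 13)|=10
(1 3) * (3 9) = (1 9 3) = [0, 9, 2, 1, 4, 5, 6, 7, 8, 3]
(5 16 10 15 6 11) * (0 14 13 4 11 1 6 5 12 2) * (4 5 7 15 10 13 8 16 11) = (0 14 8 16 13 5 11 12 2)(1 6)(7 15) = [14, 6, 0, 3, 4, 11, 1, 15, 16, 9, 10, 12, 2, 5, 8, 7, 13]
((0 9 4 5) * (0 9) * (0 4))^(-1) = ((0 4 5 9))^(-1) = (0 9 5 4)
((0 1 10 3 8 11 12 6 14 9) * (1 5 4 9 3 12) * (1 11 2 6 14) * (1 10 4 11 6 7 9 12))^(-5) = (0 3 10 9 14 6 7 12 11 2 4 5 8 1)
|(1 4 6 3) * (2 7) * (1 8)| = |(1 4 6 3 8)(2 7)| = 10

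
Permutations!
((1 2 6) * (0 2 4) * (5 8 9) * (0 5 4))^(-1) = (0 1 6 2)(4 9 8 5)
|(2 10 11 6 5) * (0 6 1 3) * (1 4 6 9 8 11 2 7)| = 10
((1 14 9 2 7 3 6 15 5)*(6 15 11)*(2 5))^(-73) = ((1 14 9 5)(2 7 3 15)(6 11))^(-73) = (1 5 9 14)(2 15 3 7)(6 11)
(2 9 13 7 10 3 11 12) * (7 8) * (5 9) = (2 5 9 13 8 7 10 3 11 12) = [0, 1, 5, 11, 4, 9, 6, 10, 7, 13, 3, 12, 2, 8]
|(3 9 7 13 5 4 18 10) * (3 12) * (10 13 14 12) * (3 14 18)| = 14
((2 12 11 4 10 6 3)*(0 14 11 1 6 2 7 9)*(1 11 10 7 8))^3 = (0 2 4)(1 8 3 6)(7 14 12)(9 10 11)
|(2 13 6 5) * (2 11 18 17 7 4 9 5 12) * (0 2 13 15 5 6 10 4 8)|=18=|(0 2 15 5 11 18 17 7 8)(4 9 6 12 13 10)|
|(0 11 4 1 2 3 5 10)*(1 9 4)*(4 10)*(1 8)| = |(0 11 8 1 2 3 5 4 9 10)| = 10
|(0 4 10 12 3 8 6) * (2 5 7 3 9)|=|(0 4 10 12 9 2 5 7 3 8 6)|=11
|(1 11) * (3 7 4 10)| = |(1 11)(3 7 4 10)| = 4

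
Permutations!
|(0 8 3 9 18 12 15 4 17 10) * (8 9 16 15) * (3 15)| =|(0 9 18 12 8 15 4 17 10)(3 16)| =18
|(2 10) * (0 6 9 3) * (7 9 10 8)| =8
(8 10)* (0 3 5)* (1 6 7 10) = (0 3 5)(1 6 7 10 8) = [3, 6, 2, 5, 4, 0, 7, 10, 1, 9, 8]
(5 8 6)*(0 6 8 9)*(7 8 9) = (0 6 5 7 8 9) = [6, 1, 2, 3, 4, 7, 5, 8, 9, 0]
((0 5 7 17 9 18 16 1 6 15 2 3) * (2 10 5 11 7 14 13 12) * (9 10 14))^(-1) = ((0 11 7 17 10 5 9 18 16 1 6 15 14 13 12 2 3))^(-1) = (0 3 2 12 13 14 15 6 1 16 18 9 5 10 17 7 11)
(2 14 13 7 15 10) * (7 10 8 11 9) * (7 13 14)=[0, 1, 7, 3, 4, 5, 6, 15, 11, 13, 2, 9, 12, 10, 14, 8]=(2 7 15 8 11 9 13 10)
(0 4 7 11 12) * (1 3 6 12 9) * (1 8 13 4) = (0 1 3 6 12)(4 7 11 9 8 13) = [1, 3, 2, 6, 7, 5, 12, 11, 13, 8, 10, 9, 0, 4]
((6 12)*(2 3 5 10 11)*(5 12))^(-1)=(2 11 10 5 6 12 3)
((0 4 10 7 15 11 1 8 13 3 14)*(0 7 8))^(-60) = (0 14 4 7 10 15 8 11 13 1 3)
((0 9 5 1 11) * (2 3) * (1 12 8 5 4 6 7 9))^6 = (12)(4 7)(6 9)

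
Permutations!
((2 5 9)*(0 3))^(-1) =((0 3)(2 5 9))^(-1) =(0 3)(2 9 5)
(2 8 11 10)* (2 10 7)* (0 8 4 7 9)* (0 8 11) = [11, 1, 4, 3, 7, 5, 6, 2, 0, 8, 10, 9] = (0 11 9 8)(2 4 7)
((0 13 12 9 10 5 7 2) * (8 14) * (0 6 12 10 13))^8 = ((2 6 12 9 13 10 5 7)(8 14))^8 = (14)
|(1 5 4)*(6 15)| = 6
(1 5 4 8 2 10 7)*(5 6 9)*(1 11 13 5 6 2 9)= (1 2 10 7 11 13 5 4 8 9 6)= [0, 2, 10, 3, 8, 4, 1, 11, 9, 6, 7, 13, 12, 5]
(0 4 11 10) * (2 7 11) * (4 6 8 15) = (0 6 8 15 4 2 7 11 10) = [6, 1, 7, 3, 2, 5, 8, 11, 15, 9, 0, 10, 12, 13, 14, 4]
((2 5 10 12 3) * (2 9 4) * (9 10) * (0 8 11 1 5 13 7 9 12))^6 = (0 3 5 11)(1 8 10 12)(2 13 7 9 4)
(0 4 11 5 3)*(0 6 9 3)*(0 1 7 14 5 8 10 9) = (0 4 11 8 10 9 3 6)(1 7 14 5) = [4, 7, 2, 6, 11, 1, 0, 14, 10, 3, 9, 8, 12, 13, 5]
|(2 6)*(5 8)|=2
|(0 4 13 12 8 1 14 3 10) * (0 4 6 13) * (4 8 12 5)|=|(0 6 13 5 4)(1 14 3 10 8)|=5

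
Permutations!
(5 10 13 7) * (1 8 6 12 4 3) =(1 8 6 12 4 3)(5 10 13 7) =[0, 8, 2, 1, 3, 10, 12, 5, 6, 9, 13, 11, 4, 7]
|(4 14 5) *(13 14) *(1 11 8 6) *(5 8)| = 8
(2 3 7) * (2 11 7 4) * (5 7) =(2 3 4)(5 7 11) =[0, 1, 3, 4, 2, 7, 6, 11, 8, 9, 10, 5]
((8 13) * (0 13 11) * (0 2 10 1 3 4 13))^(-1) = (1 10 2 11 8 13 4 3)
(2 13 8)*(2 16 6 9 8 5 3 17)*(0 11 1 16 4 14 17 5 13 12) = (0 11 1 16 6 9 8 4 14 17 2 12)(3 5) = [11, 16, 12, 5, 14, 3, 9, 7, 4, 8, 10, 1, 0, 13, 17, 15, 6, 2]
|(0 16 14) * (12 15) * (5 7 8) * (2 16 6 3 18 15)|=|(0 6 3 18 15 12 2 16 14)(5 7 8)|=9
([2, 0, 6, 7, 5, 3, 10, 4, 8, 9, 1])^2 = [6, 2, 10, 4, 3, 7, 1, 5, 8, 9, 0]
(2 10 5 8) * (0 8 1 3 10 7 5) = (0 8 2 7 5 1 3 10) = [8, 3, 7, 10, 4, 1, 6, 5, 2, 9, 0]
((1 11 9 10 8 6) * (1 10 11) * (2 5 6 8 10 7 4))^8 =(11)(2 7 5 4 6)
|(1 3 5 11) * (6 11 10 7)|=|(1 3 5 10 7 6 11)|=7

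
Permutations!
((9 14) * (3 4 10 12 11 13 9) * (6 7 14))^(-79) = ((3 4 10 12 11 13 9 6 7 14))^(-79) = (3 4 10 12 11 13 9 6 7 14)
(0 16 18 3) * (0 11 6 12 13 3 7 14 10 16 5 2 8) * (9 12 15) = (0 5 2 8)(3 11 6 15 9 12 13)(7 14 10 16 18) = [5, 1, 8, 11, 4, 2, 15, 14, 0, 12, 16, 6, 13, 3, 10, 9, 18, 17, 7]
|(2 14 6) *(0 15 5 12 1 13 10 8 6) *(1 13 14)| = |(0 15 5 12 13 10 8 6 2 1 14)| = 11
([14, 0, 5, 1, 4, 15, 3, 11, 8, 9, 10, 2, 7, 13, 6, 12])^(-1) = [1, 3, 11, 6, 4, 2, 14, 12, 8, 9, 10, 7, 15, 13, 0, 5]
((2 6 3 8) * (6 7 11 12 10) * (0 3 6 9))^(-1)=(0 9 10 12 11 7 2 8 3)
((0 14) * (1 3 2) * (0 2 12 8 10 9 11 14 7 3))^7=((0 7 3 12 8 10 9 11 14 2 1))^7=(0 11 12 1 9 3 2 10 7 14 8)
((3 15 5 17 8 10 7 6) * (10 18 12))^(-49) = ((3 15 5 17 8 18 12 10 7 6))^(-49) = (3 15 5 17 8 18 12 10 7 6)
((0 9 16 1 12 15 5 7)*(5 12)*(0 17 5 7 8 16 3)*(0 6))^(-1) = (0 6 3 9)(1 16 8 5 17 7)(12 15)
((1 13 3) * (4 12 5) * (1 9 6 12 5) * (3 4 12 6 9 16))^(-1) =((1 13 4 5 12)(3 16))^(-1) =(1 12 5 4 13)(3 16)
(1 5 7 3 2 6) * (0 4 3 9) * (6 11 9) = [4, 5, 11, 2, 3, 7, 1, 6, 8, 0, 10, 9] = (0 4 3 2 11 9)(1 5 7 6)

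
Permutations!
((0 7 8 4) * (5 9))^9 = ((0 7 8 4)(5 9))^9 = (0 7 8 4)(5 9)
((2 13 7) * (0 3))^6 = ((0 3)(2 13 7))^6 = (13)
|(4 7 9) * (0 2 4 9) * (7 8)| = |(9)(0 2 4 8 7)| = 5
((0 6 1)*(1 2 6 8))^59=(0 1 8)(2 6)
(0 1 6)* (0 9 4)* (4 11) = (0 1 6 9 11 4) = [1, 6, 2, 3, 0, 5, 9, 7, 8, 11, 10, 4]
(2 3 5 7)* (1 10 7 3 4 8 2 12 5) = (1 10 7 12 5 3)(2 4 8) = [0, 10, 4, 1, 8, 3, 6, 12, 2, 9, 7, 11, 5]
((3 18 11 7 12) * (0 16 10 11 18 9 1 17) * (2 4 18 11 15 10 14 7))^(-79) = (0 14 12 9 17 16 7 3 1)(2 4 18 11)(10 15)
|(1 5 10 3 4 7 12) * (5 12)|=|(1 12)(3 4 7 5 10)|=10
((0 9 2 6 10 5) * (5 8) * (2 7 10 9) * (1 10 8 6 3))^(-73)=((0 2 3 1 10 6 9 7 8 5))^(-73)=(0 7 10 2 8 6 3 5 9 1)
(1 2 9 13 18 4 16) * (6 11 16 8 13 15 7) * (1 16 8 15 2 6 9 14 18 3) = (1 6 11 8 13 3)(2 14 18 4 15 7 9) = [0, 6, 14, 1, 15, 5, 11, 9, 13, 2, 10, 8, 12, 3, 18, 7, 16, 17, 4]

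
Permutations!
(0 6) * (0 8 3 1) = (0 6 8 3 1) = [6, 0, 2, 1, 4, 5, 8, 7, 3]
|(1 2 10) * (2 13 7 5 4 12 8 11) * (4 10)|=|(1 13 7 5 10)(2 4 12 8 11)|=5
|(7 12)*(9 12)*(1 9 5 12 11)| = |(1 9 11)(5 12 7)| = 3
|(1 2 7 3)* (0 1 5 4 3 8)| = 15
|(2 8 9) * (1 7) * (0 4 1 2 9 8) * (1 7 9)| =4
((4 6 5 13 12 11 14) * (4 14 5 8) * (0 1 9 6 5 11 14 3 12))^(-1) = (0 13 5 4 8 6 9 1)(3 14 12)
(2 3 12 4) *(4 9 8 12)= (2 3 4)(8 12 9)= [0, 1, 3, 4, 2, 5, 6, 7, 12, 8, 10, 11, 9]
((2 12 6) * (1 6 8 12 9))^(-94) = (12)(1 2)(6 9)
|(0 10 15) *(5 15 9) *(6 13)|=|(0 10 9 5 15)(6 13)|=10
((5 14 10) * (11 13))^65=((5 14 10)(11 13))^65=(5 10 14)(11 13)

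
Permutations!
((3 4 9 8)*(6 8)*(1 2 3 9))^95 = (1 4 3 2)(6 9 8)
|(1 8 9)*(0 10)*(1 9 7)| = |(0 10)(1 8 7)| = 6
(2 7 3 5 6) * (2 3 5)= (2 7 5 6 3)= [0, 1, 7, 2, 4, 6, 3, 5]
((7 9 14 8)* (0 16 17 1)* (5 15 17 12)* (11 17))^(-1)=(0 1 17 11 15 5 12 16)(7 8 14 9)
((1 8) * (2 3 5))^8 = (8)(2 5 3)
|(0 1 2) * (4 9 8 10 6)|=|(0 1 2)(4 9 8 10 6)|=15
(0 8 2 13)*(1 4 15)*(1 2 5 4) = (0 8 5 4 15 2 13) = [8, 1, 13, 3, 15, 4, 6, 7, 5, 9, 10, 11, 12, 0, 14, 2]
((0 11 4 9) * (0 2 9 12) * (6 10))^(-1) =(0 12 4 11)(2 9)(6 10) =((0 11 4 12)(2 9)(6 10))^(-1)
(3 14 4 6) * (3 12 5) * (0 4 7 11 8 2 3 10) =(0 4 6 12 5 10)(2 3 14 7 11 8) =[4, 1, 3, 14, 6, 10, 12, 11, 2, 9, 0, 8, 5, 13, 7]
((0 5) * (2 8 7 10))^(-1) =(0 5)(2 10 7 8)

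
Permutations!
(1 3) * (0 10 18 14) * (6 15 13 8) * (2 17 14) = (0 10 18 2 17 14)(1 3)(6 15 13 8) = [10, 3, 17, 1, 4, 5, 15, 7, 6, 9, 18, 11, 12, 8, 0, 13, 16, 14, 2]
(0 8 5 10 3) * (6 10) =(0 8 5 6 10 3) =[8, 1, 2, 0, 4, 6, 10, 7, 5, 9, 3]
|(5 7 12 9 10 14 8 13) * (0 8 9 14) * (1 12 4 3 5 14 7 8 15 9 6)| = 20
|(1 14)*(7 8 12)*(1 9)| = 3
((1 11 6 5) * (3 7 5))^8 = ((1 11 6 3 7 5))^8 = (1 6 7)(3 5 11)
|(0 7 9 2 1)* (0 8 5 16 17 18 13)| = |(0 7 9 2 1 8 5 16 17 18 13)| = 11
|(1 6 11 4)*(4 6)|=2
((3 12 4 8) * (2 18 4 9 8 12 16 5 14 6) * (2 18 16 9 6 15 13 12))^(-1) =((2 16 5 14 15 13 12 6 18 4)(3 9 8))^(-1) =(2 4 18 6 12 13 15 14 5 16)(3 8 9)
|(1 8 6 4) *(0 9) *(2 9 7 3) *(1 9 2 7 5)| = 14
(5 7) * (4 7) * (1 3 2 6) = [0, 3, 6, 2, 7, 4, 1, 5] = (1 3 2 6)(4 7 5)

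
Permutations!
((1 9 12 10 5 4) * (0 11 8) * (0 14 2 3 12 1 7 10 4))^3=((0 11 8 14 2 3 12 4 7 10 5)(1 9))^3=(0 14 12 10 11 2 4 5 8 3 7)(1 9)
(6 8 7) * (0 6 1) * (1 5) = (0 6 8 7 5 1) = [6, 0, 2, 3, 4, 1, 8, 5, 7]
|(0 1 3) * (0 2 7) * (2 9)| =|(0 1 3 9 2 7)| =6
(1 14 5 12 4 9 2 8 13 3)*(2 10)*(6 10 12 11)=[0, 14, 8, 1, 9, 11, 10, 7, 13, 12, 2, 6, 4, 3, 5]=(1 14 5 11 6 10 2 8 13 3)(4 9 12)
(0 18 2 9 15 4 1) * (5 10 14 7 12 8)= (0 18 2 9 15 4 1)(5 10 14 7 12 8)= [18, 0, 9, 3, 1, 10, 6, 12, 5, 15, 14, 11, 8, 13, 7, 4, 16, 17, 2]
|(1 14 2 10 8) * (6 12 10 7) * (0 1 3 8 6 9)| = 6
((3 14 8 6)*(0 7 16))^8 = ((0 7 16)(3 14 8 6))^8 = (0 16 7)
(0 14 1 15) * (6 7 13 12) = (0 14 1 15)(6 7 13 12) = [14, 15, 2, 3, 4, 5, 7, 13, 8, 9, 10, 11, 6, 12, 1, 0]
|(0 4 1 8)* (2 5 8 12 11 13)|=|(0 4 1 12 11 13 2 5 8)|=9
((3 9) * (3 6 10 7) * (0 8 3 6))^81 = (10)(0 8 3 9) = ((0 8 3 9)(6 10 7))^81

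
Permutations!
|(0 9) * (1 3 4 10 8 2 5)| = |(0 9)(1 3 4 10 8 2 5)| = 14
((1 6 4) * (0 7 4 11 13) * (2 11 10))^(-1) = (0 13 11 2 10 6 1 4 7)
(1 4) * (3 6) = (1 4)(3 6) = [0, 4, 2, 6, 1, 5, 3]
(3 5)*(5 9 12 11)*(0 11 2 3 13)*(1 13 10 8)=[11, 13, 3, 9, 4, 10, 6, 7, 1, 12, 8, 5, 2, 0]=(0 11 5 10 8 1 13)(2 3 9 12)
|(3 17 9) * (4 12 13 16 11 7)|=6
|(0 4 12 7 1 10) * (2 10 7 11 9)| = |(0 4 12 11 9 2 10)(1 7)| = 14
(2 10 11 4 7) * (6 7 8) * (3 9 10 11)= (2 11 4 8 6 7)(3 9 10)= [0, 1, 11, 9, 8, 5, 7, 2, 6, 10, 3, 4]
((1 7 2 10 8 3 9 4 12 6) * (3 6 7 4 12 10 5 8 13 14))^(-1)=(1 6 8 5 2 7 12 9 3 14 13 10 4)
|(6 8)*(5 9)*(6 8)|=|(5 9)|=2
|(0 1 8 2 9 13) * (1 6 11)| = 8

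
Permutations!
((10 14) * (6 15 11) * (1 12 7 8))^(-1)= ((1 12 7 8)(6 15 11)(10 14))^(-1)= (1 8 7 12)(6 11 15)(10 14)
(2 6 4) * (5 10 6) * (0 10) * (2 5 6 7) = (0 10 7 2 6 4 5) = [10, 1, 6, 3, 5, 0, 4, 2, 8, 9, 7]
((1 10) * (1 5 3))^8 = (10)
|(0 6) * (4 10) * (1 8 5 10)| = |(0 6)(1 8 5 10 4)| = 10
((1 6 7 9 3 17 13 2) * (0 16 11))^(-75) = (1 17 7 2 3 6 13 9)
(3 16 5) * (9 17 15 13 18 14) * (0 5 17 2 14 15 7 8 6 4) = (0 5 3 16 17 7 8 6 4)(2 14 9)(13 18 15) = [5, 1, 14, 16, 0, 3, 4, 8, 6, 2, 10, 11, 12, 18, 9, 13, 17, 7, 15]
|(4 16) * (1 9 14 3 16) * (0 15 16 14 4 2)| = 12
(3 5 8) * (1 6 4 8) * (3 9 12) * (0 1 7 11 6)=(0 1)(3 5 7 11 6 4 8 9 12)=[1, 0, 2, 5, 8, 7, 4, 11, 9, 12, 10, 6, 3]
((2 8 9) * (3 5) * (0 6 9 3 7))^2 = ((0 6 9 2 8 3 5 7))^2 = (0 9 8 5)(2 3 7 6)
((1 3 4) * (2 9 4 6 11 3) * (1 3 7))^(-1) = (1 7 11 6 3 4 9 2)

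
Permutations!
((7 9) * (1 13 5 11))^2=((1 13 5 11)(7 9))^2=(1 5)(11 13)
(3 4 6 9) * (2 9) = (2 9 3 4 6) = [0, 1, 9, 4, 6, 5, 2, 7, 8, 3]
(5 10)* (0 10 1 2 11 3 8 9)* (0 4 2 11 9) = (0 10 5 1 11 3 8)(2 9 4) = [10, 11, 9, 8, 2, 1, 6, 7, 0, 4, 5, 3]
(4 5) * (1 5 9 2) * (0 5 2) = (0 5 4 9)(1 2) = [5, 2, 1, 3, 9, 4, 6, 7, 8, 0]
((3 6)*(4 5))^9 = ((3 6)(4 5))^9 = (3 6)(4 5)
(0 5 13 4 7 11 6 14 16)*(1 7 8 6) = (0 5 13 4 8 6 14 16)(1 7 11) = [5, 7, 2, 3, 8, 13, 14, 11, 6, 9, 10, 1, 12, 4, 16, 15, 0]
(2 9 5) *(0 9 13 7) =(0 9 5 2 13 7) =[9, 1, 13, 3, 4, 2, 6, 0, 8, 5, 10, 11, 12, 7]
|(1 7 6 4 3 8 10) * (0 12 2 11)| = 28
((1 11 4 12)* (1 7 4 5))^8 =((1 11 5)(4 12 7))^8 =(1 5 11)(4 7 12)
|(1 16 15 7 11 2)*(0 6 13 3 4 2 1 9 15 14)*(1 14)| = |(0 6 13 3 4 2 9 15 7 11 14)(1 16)| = 22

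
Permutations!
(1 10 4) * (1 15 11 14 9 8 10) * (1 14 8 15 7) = (1 14 9 15 11 8 10 4 7) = [0, 14, 2, 3, 7, 5, 6, 1, 10, 15, 4, 8, 12, 13, 9, 11]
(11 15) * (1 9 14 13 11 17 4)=(1 9 14 13 11 15 17 4)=[0, 9, 2, 3, 1, 5, 6, 7, 8, 14, 10, 15, 12, 11, 13, 17, 16, 4]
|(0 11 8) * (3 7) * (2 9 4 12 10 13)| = 6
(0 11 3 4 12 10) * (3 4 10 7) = [11, 1, 2, 10, 12, 5, 6, 3, 8, 9, 0, 4, 7] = (0 11 4 12 7 3 10)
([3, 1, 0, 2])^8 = (0 2 3)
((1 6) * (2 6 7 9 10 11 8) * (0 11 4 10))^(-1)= ((0 11 8 2 6 1 7 9)(4 10))^(-1)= (0 9 7 1 6 2 8 11)(4 10)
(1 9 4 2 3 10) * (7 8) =(1 9 4 2 3 10)(7 8) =[0, 9, 3, 10, 2, 5, 6, 8, 7, 4, 1]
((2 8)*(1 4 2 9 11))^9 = (1 8)(2 11)(4 9)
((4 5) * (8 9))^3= (4 5)(8 9)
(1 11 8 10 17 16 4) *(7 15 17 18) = (1 11 8 10 18 7 15 17 16 4) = [0, 11, 2, 3, 1, 5, 6, 15, 10, 9, 18, 8, 12, 13, 14, 17, 4, 16, 7]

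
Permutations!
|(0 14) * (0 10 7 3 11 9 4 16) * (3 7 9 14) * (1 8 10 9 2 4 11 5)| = |(0 3 5 1 8 10 2 4 16)(9 11 14)| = 9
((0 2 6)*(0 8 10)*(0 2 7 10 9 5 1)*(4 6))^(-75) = (0 6)(1 4)(2 5)(7 8)(9 10)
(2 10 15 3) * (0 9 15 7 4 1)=[9, 0, 10, 2, 1, 5, 6, 4, 8, 15, 7, 11, 12, 13, 14, 3]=(0 9 15 3 2 10 7 4 1)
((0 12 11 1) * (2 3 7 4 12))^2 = (0 3 4 11)(1 2 7 12)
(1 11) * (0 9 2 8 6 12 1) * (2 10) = (0 9 10 2 8 6 12 1 11) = [9, 11, 8, 3, 4, 5, 12, 7, 6, 10, 2, 0, 1]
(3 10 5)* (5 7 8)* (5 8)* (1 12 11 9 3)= (1 12 11 9 3 10 7 5)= [0, 12, 2, 10, 4, 1, 6, 5, 8, 3, 7, 9, 11]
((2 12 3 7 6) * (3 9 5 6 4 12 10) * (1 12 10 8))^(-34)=(1 12 9 5 6 2 8)(3 4)(7 10)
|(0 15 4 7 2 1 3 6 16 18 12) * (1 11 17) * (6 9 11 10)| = |(0 15 4 7 2 10 6 16 18 12)(1 3 9 11 17)| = 10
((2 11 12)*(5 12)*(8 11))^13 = (2 5 8 12 11)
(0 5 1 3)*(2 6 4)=(0 5 1 3)(2 6 4)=[5, 3, 6, 0, 2, 1, 4]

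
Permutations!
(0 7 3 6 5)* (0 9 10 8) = (0 7 3 6 5 9 10 8) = [7, 1, 2, 6, 4, 9, 5, 3, 0, 10, 8]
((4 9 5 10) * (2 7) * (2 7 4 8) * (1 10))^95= ((1 10 8 2 4 9 5))^95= (1 4 10 9 8 5 2)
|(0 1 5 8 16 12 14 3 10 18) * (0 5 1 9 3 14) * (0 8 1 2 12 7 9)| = 11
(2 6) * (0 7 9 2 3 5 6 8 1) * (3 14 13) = [7, 0, 8, 5, 4, 6, 14, 9, 1, 2, 10, 11, 12, 3, 13] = (0 7 9 2 8 1)(3 5 6 14 13)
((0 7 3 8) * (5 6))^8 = ((0 7 3 8)(5 6))^8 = (8)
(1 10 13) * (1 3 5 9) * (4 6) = [0, 10, 2, 5, 6, 9, 4, 7, 8, 1, 13, 11, 12, 3] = (1 10 13 3 5 9)(4 6)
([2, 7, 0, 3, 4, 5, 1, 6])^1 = [2, 7, 0, 3, 4, 5, 1, 6]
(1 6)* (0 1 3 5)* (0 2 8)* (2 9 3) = (0 1 6 2 8)(3 5 9) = [1, 6, 8, 5, 4, 9, 2, 7, 0, 3]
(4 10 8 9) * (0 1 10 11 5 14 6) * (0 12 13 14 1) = [0, 10, 2, 3, 11, 1, 12, 7, 9, 4, 8, 5, 13, 14, 6] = (1 10 8 9 4 11 5)(6 12 13 14)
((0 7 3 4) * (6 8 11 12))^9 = (0 7 3 4)(6 8 11 12)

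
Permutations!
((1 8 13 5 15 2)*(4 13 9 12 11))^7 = ((1 8 9 12 11 4 13 5 15 2))^7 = (1 5 11 8 15 4 9 2 13 12)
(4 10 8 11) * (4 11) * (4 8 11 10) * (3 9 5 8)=[0, 1, 2, 9, 4, 8, 6, 7, 3, 5, 11, 10]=(3 9 5 8)(10 11)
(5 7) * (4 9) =(4 9)(5 7) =[0, 1, 2, 3, 9, 7, 6, 5, 8, 4]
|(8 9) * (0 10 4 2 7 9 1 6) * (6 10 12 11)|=28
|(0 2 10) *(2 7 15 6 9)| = 7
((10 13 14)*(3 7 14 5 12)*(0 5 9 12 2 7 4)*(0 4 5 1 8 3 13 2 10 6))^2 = ((0 1 8 3 5 10 2 7 14 6)(9 12 13))^2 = (0 8 5 2 14)(1 3 10 7 6)(9 13 12)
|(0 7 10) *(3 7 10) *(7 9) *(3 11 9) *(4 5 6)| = |(0 10)(4 5 6)(7 11 9)| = 6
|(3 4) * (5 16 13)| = |(3 4)(5 16 13)| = 6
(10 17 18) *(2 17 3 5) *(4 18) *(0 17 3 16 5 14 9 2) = (0 17 4 18 10 16 5)(2 3 14 9) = [17, 1, 3, 14, 18, 0, 6, 7, 8, 2, 16, 11, 12, 13, 9, 15, 5, 4, 10]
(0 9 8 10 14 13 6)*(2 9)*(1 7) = (0 2 9 8 10 14 13 6)(1 7) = [2, 7, 9, 3, 4, 5, 0, 1, 10, 8, 14, 11, 12, 6, 13]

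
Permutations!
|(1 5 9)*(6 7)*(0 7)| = 3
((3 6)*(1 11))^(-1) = (1 11)(3 6)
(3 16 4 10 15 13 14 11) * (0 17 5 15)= (0 17 5 15 13 14 11 3 16 4 10)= [17, 1, 2, 16, 10, 15, 6, 7, 8, 9, 0, 3, 12, 14, 11, 13, 4, 5]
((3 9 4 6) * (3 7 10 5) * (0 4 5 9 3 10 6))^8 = (5 9 10)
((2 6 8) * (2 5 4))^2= (2 8 4 6 5)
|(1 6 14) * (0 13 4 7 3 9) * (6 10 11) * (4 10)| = 11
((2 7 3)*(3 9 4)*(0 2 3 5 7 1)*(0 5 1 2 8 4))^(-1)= (0 9 7 5 1 4 8)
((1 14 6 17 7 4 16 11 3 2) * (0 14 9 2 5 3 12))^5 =(0 4 14 16 6 11 17 12 7)(1 2 9)(3 5)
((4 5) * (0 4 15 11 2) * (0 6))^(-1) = ((0 4 5 15 11 2 6))^(-1) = (0 6 2 11 15 5 4)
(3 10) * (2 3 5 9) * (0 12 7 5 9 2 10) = (0 12 7 5 2 3)(9 10) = [12, 1, 3, 0, 4, 2, 6, 5, 8, 10, 9, 11, 7]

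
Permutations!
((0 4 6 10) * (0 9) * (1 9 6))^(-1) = ((0 4 1 9)(6 10))^(-1) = (0 9 1 4)(6 10)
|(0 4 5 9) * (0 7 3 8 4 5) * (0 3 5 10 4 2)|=6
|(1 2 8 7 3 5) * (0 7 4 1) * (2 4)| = 4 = |(0 7 3 5)(1 4)(2 8)|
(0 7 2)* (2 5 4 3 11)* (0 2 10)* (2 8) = (0 7 5 4 3 11 10)(2 8) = [7, 1, 8, 11, 3, 4, 6, 5, 2, 9, 0, 10]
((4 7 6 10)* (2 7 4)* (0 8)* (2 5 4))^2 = ((0 8)(2 7 6 10 5 4))^2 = (2 6 5)(4 7 10)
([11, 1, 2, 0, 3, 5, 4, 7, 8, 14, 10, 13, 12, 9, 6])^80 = (14)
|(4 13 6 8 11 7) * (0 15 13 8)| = 4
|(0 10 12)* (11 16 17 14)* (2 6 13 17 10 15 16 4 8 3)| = |(0 15 16 10 12)(2 6 13 17 14 11 4 8 3)| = 45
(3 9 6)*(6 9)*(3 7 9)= (3 6 7 9)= [0, 1, 2, 6, 4, 5, 7, 9, 8, 3]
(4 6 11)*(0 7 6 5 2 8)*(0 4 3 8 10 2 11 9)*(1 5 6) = (0 7 1 5 11 3 8 4 6 9)(2 10) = [7, 5, 10, 8, 6, 11, 9, 1, 4, 0, 2, 3]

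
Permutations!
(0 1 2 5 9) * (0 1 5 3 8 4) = (0 5 9 1 2 3 8 4) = [5, 2, 3, 8, 0, 9, 6, 7, 4, 1]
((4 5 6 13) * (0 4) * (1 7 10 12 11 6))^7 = (0 11 7 4 6 10 5 13 12 1)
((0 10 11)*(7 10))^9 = (0 7 10 11) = ((0 7 10 11))^9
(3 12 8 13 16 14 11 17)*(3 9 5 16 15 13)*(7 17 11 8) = (3 12 7 17 9 5 16 14 8)(13 15) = [0, 1, 2, 12, 4, 16, 6, 17, 3, 5, 10, 11, 7, 15, 8, 13, 14, 9]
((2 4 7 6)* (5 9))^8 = ((2 4 7 6)(5 9))^8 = (9)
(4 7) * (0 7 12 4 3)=(0 7 3)(4 12)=[7, 1, 2, 0, 12, 5, 6, 3, 8, 9, 10, 11, 4]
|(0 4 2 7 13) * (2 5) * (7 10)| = |(0 4 5 2 10 7 13)| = 7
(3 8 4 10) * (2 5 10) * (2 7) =(2 5 10 3 8 4 7) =[0, 1, 5, 8, 7, 10, 6, 2, 4, 9, 3]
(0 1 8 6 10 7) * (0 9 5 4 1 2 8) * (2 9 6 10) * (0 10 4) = (0 9 5)(1 10 7 6 2 8 4) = [9, 10, 8, 3, 1, 0, 2, 6, 4, 5, 7]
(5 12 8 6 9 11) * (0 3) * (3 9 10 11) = (0 9 3)(5 12 8 6 10 11) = [9, 1, 2, 0, 4, 12, 10, 7, 6, 3, 11, 5, 8]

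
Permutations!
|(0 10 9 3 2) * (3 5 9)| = 4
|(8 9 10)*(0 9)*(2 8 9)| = |(0 2 8)(9 10)| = 6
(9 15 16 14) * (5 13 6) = [0, 1, 2, 3, 4, 13, 5, 7, 8, 15, 10, 11, 12, 6, 9, 16, 14] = (5 13 6)(9 15 16 14)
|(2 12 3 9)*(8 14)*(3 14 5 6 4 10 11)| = 11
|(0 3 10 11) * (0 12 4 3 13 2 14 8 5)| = 30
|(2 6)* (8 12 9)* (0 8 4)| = 10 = |(0 8 12 9 4)(2 6)|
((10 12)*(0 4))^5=((0 4)(10 12))^5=(0 4)(10 12)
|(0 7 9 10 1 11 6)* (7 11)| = |(0 11 6)(1 7 9 10)| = 12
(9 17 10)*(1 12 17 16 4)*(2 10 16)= (1 12 17 16 4)(2 10 9)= [0, 12, 10, 3, 1, 5, 6, 7, 8, 2, 9, 11, 17, 13, 14, 15, 4, 16]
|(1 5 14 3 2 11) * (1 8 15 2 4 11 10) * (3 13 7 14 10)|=6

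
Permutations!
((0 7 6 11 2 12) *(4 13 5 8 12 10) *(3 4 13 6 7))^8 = ((0 3 4 6 11 2 10 13 5 8 12))^8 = (0 5 2 4 12 13 11 3 8 10 6)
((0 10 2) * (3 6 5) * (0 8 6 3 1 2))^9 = ((0 10)(1 2 8 6 5))^9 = (0 10)(1 5 6 8 2)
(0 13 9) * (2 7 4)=(0 13 9)(2 7 4)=[13, 1, 7, 3, 2, 5, 6, 4, 8, 0, 10, 11, 12, 9]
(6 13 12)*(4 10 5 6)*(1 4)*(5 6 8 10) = (1 4 5 8 10 6 13 12) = [0, 4, 2, 3, 5, 8, 13, 7, 10, 9, 6, 11, 1, 12]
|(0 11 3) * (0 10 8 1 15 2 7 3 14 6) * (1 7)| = 12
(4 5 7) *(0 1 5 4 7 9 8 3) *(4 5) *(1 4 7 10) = (0 4 5 9 8 3)(1 7 10) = [4, 7, 2, 0, 5, 9, 6, 10, 3, 8, 1]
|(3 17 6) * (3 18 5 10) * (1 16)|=|(1 16)(3 17 6 18 5 10)|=6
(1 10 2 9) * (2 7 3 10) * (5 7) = (1 2 9)(3 10 5 7) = [0, 2, 9, 10, 4, 7, 6, 3, 8, 1, 5]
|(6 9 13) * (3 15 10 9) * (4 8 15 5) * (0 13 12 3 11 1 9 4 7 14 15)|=|(0 13 6 11 1 9 12 3 5 7 14 15 10 4 8)|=15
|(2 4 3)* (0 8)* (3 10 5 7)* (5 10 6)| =6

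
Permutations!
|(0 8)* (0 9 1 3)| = 5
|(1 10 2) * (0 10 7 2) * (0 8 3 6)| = |(0 10 8 3 6)(1 7 2)| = 15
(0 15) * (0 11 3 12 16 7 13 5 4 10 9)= (0 15 11 3 12 16 7 13 5 4 10 9)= [15, 1, 2, 12, 10, 4, 6, 13, 8, 0, 9, 3, 16, 5, 14, 11, 7]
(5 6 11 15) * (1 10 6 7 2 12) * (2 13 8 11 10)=(1 2 12)(5 7 13 8 11 15)(6 10)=[0, 2, 12, 3, 4, 7, 10, 13, 11, 9, 6, 15, 1, 8, 14, 5]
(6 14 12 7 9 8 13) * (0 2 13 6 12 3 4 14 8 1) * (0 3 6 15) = [2, 3, 13, 4, 14, 5, 8, 9, 15, 1, 10, 11, 7, 12, 6, 0] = (0 2 13 12 7 9 1 3 4 14 6 8 15)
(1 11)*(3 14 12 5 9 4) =(1 11)(3 14 12 5 9 4) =[0, 11, 2, 14, 3, 9, 6, 7, 8, 4, 10, 1, 5, 13, 12]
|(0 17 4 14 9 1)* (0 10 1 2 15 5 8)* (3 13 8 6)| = |(0 17 4 14 9 2 15 5 6 3 13 8)(1 10)| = 12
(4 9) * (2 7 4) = (2 7 4 9) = [0, 1, 7, 3, 9, 5, 6, 4, 8, 2]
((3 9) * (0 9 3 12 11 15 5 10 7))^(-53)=((0 9 12 11 15 5 10 7))^(-53)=(0 11 10 9 15 7 12 5)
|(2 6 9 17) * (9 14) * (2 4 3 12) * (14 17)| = 6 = |(2 6 17 4 3 12)(9 14)|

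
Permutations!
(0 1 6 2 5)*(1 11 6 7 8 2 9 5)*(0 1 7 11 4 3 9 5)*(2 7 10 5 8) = [4, 11, 10, 9, 3, 1, 8, 2, 7, 0, 5, 6] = (0 4 3 9)(1 11 6 8 7 2 10 5)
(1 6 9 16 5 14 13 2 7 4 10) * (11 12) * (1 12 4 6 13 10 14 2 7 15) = (1 13 7 6 9 16 5 2 15)(4 14 10 12 11) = [0, 13, 15, 3, 14, 2, 9, 6, 8, 16, 12, 4, 11, 7, 10, 1, 5]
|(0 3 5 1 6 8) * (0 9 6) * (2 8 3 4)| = 9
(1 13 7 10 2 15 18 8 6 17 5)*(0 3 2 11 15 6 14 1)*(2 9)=(0 3 9 2 6 17 5)(1 13 7 10 11 15 18 8 14)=[3, 13, 6, 9, 4, 0, 17, 10, 14, 2, 11, 15, 12, 7, 1, 18, 16, 5, 8]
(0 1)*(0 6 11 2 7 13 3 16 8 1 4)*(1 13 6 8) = (0 4)(1 8 13 3 16)(2 7 6 11) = [4, 8, 7, 16, 0, 5, 11, 6, 13, 9, 10, 2, 12, 3, 14, 15, 1]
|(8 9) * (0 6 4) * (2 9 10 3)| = |(0 6 4)(2 9 8 10 3)| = 15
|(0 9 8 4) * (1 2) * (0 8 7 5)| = |(0 9 7 5)(1 2)(4 8)| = 4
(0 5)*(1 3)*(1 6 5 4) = (0 4 1 3 6 5) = [4, 3, 2, 6, 1, 0, 5]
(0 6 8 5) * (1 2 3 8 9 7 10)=(0 6 9 7 10 1 2 3 8 5)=[6, 2, 3, 8, 4, 0, 9, 10, 5, 7, 1]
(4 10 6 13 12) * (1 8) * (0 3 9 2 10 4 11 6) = (0 3 9 2 10)(1 8)(6 13 12 11) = [3, 8, 10, 9, 4, 5, 13, 7, 1, 2, 0, 6, 11, 12]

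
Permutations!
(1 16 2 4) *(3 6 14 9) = [0, 16, 4, 6, 1, 5, 14, 7, 8, 3, 10, 11, 12, 13, 9, 15, 2] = (1 16 2 4)(3 6 14 9)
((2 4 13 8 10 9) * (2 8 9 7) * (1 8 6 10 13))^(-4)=(1 10 8 7 13 2 9 4 6)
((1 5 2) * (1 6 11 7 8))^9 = ((1 5 2 6 11 7 8))^9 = (1 2 11 8 5 6 7)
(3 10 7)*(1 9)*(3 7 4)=(1 9)(3 10 4)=[0, 9, 2, 10, 3, 5, 6, 7, 8, 1, 4]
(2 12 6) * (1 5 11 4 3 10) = (1 5 11 4 3 10)(2 12 6) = [0, 5, 12, 10, 3, 11, 2, 7, 8, 9, 1, 4, 6]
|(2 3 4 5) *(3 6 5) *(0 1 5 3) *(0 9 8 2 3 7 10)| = 11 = |(0 1 5 3 4 9 8 2 6 7 10)|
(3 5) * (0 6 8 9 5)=(0 6 8 9 5 3)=[6, 1, 2, 0, 4, 3, 8, 7, 9, 5]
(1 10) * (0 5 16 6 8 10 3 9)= (0 5 16 6 8 10 1 3 9)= [5, 3, 2, 9, 4, 16, 8, 7, 10, 0, 1, 11, 12, 13, 14, 15, 6]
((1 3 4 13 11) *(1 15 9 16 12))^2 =((1 3 4 13 11 15 9 16 12))^2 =(1 4 11 9 12 3 13 15 16)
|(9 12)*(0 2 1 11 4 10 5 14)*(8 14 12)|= 11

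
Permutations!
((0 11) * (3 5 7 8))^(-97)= (0 11)(3 8 7 5)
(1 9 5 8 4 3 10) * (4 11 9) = [0, 4, 2, 10, 3, 8, 6, 7, 11, 5, 1, 9] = (1 4 3 10)(5 8 11 9)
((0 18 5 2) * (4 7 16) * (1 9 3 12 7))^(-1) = (0 2 5 18)(1 4 16 7 12 3 9)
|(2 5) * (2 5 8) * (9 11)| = 2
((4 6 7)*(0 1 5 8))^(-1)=(0 8 5 1)(4 7 6)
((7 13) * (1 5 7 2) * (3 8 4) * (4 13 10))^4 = ((1 5 7 10 4 3 8 13 2))^4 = (1 4 2 10 13 7 8 5 3)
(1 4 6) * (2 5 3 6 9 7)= [0, 4, 5, 6, 9, 3, 1, 2, 8, 7]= (1 4 9 7 2 5 3 6)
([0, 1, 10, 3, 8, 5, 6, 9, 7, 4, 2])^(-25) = [0, 1, 10, 3, 9, 5, 6, 8, 4, 7, 2]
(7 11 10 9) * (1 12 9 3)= [0, 12, 2, 1, 4, 5, 6, 11, 8, 7, 3, 10, 9]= (1 12 9 7 11 10 3)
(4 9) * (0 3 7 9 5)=[3, 1, 2, 7, 5, 0, 6, 9, 8, 4]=(0 3 7 9 4 5)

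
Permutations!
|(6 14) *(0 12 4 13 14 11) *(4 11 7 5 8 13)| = |(0 12 11)(5 8 13 14 6 7)| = 6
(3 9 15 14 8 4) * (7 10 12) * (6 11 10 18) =(3 9 15 14 8 4)(6 11 10 12 7 18) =[0, 1, 2, 9, 3, 5, 11, 18, 4, 15, 12, 10, 7, 13, 8, 14, 16, 17, 6]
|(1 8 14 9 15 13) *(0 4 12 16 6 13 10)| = 12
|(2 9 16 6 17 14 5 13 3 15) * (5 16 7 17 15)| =|(2 9 7 17 14 16 6 15)(3 5 13)| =24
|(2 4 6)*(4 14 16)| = 5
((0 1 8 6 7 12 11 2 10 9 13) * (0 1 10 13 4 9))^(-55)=((0 10)(1 8 6 7 12 11 2 13)(4 9))^(-55)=(0 10)(1 8 6 7 12 11 2 13)(4 9)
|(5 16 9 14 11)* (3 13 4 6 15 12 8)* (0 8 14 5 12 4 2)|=15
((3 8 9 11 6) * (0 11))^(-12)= (11)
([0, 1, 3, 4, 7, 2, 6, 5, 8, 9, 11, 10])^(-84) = [0, 1, 3, 4, 7, 2, 6, 5, 8, 9, 10, 11]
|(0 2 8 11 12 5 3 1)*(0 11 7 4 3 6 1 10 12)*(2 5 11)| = 12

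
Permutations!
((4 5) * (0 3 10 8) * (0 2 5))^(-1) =(0 4 5 2 8 10 3) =((0 3 10 8 2 5 4))^(-1)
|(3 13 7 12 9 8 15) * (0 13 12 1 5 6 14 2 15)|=|(0 13 7 1 5 6 14 2 15 3 12 9 8)|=13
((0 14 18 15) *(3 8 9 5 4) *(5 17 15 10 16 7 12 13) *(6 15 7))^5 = ((0 14 18 10 16 6 15)(3 8 9 17 7 12 13 5 4))^5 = (0 6 10 14 15 16 18)(3 12 8 13 9 5 17 4 7)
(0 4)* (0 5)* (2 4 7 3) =(0 7 3 2 4 5) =[7, 1, 4, 2, 5, 0, 6, 3]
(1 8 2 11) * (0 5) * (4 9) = (0 5)(1 8 2 11)(4 9) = [5, 8, 11, 3, 9, 0, 6, 7, 2, 4, 10, 1]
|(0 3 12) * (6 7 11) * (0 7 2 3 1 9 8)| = |(0 1 9 8)(2 3 12 7 11 6)| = 12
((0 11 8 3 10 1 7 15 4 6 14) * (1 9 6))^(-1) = (0 14 6 9 10 3 8 11)(1 4 15 7)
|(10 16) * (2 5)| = 2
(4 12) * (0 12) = (0 12 4) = [12, 1, 2, 3, 0, 5, 6, 7, 8, 9, 10, 11, 4]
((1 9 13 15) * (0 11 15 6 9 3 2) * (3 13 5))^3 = ((0 11 15 1 13 6 9 5 3 2))^3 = (0 1 9 2 15 6 3 11 13 5)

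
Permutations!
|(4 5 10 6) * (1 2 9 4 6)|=6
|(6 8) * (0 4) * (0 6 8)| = |(8)(0 4 6)| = 3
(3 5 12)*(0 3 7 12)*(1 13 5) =(0 3 1 13 5)(7 12) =[3, 13, 2, 1, 4, 0, 6, 12, 8, 9, 10, 11, 7, 5]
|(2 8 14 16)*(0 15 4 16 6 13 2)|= 20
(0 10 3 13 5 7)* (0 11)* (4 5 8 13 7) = (0 10 3 7 11)(4 5)(8 13) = [10, 1, 2, 7, 5, 4, 6, 11, 13, 9, 3, 0, 12, 8]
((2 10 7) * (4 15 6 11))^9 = (4 15 6 11)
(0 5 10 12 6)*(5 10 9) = (0 10 12 6)(5 9) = [10, 1, 2, 3, 4, 9, 0, 7, 8, 5, 12, 11, 6]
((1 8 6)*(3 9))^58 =(9)(1 8 6)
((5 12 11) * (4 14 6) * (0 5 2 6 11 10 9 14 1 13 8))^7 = (0 2 5 6 12 4 10 1 9 13 14 8 11)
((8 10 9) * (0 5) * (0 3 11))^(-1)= ((0 5 3 11)(8 10 9))^(-1)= (0 11 3 5)(8 9 10)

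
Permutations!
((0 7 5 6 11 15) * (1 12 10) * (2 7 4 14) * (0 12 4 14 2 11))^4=(0 12 2)(1 5 11)(4 6 15)(7 14 10)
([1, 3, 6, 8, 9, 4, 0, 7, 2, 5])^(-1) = [6, 0, 8, 1, 5, 9, 2, 7, 3, 4]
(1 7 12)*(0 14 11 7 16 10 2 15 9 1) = [14, 16, 15, 3, 4, 5, 6, 12, 8, 1, 2, 7, 0, 13, 11, 9, 10] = (0 14 11 7 12)(1 16 10 2 15 9)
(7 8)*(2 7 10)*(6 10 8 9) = [0, 1, 7, 3, 4, 5, 10, 9, 8, 6, 2] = (2 7 9 6 10)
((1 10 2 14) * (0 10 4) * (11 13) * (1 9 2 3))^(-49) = ((0 10 3 1 4)(2 14 9)(11 13))^(-49) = (0 10 3 1 4)(2 9 14)(11 13)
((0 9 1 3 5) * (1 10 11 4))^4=((0 9 10 11 4 1 3 5))^4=(0 4)(1 9)(3 10)(5 11)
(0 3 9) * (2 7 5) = [3, 1, 7, 9, 4, 2, 6, 5, 8, 0] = (0 3 9)(2 7 5)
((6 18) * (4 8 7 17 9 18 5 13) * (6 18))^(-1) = ((18)(4 8 7 17 9 6 5 13))^(-1) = (18)(4 13 5 6 9 17 7 8)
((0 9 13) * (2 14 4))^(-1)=((0 9 13)(2 14 4))^(-1)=(0 13 9)(2 4 14)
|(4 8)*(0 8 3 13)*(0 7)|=6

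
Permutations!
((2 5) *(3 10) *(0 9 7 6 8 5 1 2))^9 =((0 9 7 6 8 5)(1 2)(3 10))^9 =(0 6)(1 2)(3 10)(5 7)(8 9)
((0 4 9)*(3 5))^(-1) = (0 9 4)(3 5)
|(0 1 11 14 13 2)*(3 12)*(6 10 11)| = 8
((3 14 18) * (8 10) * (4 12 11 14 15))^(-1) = (3 18 14 11 12 4 15)(8 10)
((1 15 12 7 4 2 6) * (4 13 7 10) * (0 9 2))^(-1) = (0 4 10 12 15 1 6 2 9)(7 13)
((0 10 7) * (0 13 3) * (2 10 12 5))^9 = ((0 12 5 2 10 7 13 3))^9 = (0 12 5 2 10 7 13 3)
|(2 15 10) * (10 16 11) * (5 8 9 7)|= 20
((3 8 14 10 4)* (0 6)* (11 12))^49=((0 6)(3 8 14 10 4)(11 12))^49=(0 6)(3 4 10 14 8)(11 12)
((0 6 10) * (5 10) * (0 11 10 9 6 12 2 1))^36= ((0 12 2 1)(5 9 6)(10 11))^36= (12)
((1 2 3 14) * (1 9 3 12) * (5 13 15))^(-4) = (1 12 2)(3 9 14)(5 15 13)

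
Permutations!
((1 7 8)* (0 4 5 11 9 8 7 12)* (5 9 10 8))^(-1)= ((0 4 9 5 11 10 8 1 12))^(-1)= (0 12 1 8 10 11 5 9 4)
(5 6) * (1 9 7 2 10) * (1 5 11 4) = (1 9 7 2 10 5 6 11 4) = [0, 9, 10, 3, 1, 6, 11, 2, 8, 7, 5, 4]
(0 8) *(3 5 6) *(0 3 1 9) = (0 8 3 5 6 1 9) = [8, 9, 2, 5, 4, 6, 1, 7, 3, 0]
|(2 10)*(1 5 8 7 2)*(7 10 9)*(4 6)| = 12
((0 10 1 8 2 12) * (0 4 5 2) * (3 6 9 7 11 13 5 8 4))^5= (2 7 12 11 3 13 6 5 9)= ((0 10 1 4 8)(2 12 3 6 9 7 11 13 5))^5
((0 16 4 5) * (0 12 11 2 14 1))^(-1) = (0 1 14 2 11 12 5 4 16)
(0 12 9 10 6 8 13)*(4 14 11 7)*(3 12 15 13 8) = [15, 1, 2, 12, 14, 5, 3, 4, 8, 10, 6, 7, 9, 0, 11, 13] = (0 15 13)(3 12 9 10 6)(4 14 11 7)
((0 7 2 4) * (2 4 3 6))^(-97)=((0 7 4)(2 3 6))^(-97)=(0 4 7)(2 6 3)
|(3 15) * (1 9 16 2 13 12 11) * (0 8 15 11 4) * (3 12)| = 35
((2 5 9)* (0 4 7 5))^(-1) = ((0 4 7 5 9 2))^(-1) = (0 2 9 5 7 4)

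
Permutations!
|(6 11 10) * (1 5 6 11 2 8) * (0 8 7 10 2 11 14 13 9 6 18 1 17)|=24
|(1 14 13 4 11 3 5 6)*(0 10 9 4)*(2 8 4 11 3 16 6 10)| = 14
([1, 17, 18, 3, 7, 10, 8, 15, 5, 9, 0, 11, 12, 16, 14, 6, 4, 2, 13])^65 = (0 15 18 10 7 2 5 4 17 8 16 1 6 13)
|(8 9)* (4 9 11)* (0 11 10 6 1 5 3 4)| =8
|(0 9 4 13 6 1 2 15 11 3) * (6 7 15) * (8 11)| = 9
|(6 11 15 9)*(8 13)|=|(6 11 15 9)(8 13)|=4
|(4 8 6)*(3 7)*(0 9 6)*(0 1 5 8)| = |(0 9 6 4)(1 5 8)(3 7)| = 12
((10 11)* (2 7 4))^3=(10 11)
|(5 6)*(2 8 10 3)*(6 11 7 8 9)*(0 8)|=10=|(0 8 10 3 2 9 6 5 11 7)|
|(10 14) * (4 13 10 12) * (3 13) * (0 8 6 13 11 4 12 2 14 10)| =12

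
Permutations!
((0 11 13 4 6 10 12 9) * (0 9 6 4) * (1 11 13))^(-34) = ((0 13)(1 11)(6 10 12))^(-34) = (13)(6 12 10)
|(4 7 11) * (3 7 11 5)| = |(3 7 5)(4 11)| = 6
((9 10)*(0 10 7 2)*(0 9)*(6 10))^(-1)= (0 10 6)(2 7 9)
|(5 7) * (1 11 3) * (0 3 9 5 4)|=|(0 3 1 11 9 5 7 4)|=8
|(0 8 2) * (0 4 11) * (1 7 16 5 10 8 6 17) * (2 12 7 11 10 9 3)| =|(0 6 17 1 11)(2 4 10 8 12 7 16 5 9 3)| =10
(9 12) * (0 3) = (0 3)(9 12) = [3, 1, 2, 0, 4, 5, 6, 7, 8, 12, 10, 11, 9]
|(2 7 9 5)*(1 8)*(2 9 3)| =|(1 8)(2 7 3)(5 9)| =6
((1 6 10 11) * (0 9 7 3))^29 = ((0 9 7 3)(1 6 10 11))^29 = (0 9 7 3)(1 6 10 11)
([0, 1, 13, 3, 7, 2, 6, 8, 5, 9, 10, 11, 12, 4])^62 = (2 4 8)(5 13 7)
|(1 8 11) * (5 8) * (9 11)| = 5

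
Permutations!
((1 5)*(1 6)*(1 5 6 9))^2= (1 5)(6 9)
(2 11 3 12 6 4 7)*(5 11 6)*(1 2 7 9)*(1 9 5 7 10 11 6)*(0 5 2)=(0 5 6 4 2 1)(3 12 7 10 11)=[5, 0, 1, 12, 2, 6, 4, 10, 8, 9, 11, 3, 7]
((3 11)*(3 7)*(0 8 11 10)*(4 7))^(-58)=((0 8 11 4 7 3 10))^(-58)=(0 3 4 8 10 7 11)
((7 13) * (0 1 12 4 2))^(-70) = ((0 1 12 4 2)(7 13))^(-70) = (13)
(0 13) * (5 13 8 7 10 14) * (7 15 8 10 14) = [10, 1, 2, 3, 4, 13, 6, 14, 15, 9, 7, 11, 12, 0, 5, 8] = (0 10 7 14 5 13)(8 15)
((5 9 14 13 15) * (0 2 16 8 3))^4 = ((0 2 16 8 3)(5 9 14 13 15))^4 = (0 3 8 16 2)(5 15 13 14 9)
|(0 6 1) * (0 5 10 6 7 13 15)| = |(0 7 13 15)(1 5 10 6)| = 4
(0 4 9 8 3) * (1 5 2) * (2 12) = (0 4 9 8 3)(1 5 12 2) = [4, 5, 1, 0, 9, 12, 6, 7, 3, 8, 10, 11, 2]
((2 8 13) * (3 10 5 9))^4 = ((2 8 13)(3 10 5 9))^4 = (2 8 13)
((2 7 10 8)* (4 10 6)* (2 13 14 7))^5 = (4 7 13 10 6 14 8) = ((4 10 8 13 14 7 6))^5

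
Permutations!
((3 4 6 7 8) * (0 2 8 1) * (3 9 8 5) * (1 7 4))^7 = (0 5 1 2 3)(4 6)(8 9)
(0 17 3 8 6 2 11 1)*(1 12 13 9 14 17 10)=(0 10 1)(2 11 12 13 9 14 17 3 8 6)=[10, 0, 11, 8, 4, 5, 2, 7, 6, 14, 1, 12, 13, 9, 17, 15, 16, 3]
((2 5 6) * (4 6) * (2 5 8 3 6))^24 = (8)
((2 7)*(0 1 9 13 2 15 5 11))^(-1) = ((0 1 9 13 2 7 15 5 11))^(-1) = (0 11 5 15 7 2 13 9 1)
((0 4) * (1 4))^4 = (0 1 4)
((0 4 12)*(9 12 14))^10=(14)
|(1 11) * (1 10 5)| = |(1 11 10 5)| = 4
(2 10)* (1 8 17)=[0, 8, 10, 3, 4, 5, 6, 7, 17, 9, 2, 11, 12, 13, 14, 15, 16, 1]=(1 8 17)(2 10)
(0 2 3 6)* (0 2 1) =(0 1)(2 3 6) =[1, 0, 3, 6, 4, 5, 2]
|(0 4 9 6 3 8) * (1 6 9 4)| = 5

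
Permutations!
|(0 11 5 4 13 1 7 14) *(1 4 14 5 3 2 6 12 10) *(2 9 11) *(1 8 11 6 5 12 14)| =|(0 2 5 1 7 12 10 8 11 3 9 6 14)(4 13)| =26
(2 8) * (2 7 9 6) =(2 8 7 9 6) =[0, 1, 8, 3, 4, 5, 2, 9, 7, 6]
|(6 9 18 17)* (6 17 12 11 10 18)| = 4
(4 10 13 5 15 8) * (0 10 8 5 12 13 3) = [10, 1, 2, 0, 8, 15, 6, 7, 4, 9, 3, 11, 13, 12, 14, 5] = (0 10 3)(4 8)(5 15)(12 13)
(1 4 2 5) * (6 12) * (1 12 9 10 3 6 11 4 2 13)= (1 2 5 12 11 4 13)(3 6 9 10)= [0, 2, 5, 6, 13, 12, 9, 7, 8, 10, 3, 4, 11, 1]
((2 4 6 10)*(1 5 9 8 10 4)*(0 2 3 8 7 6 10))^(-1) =((0 2 1 5 9 7 6 4 10 3 8))^(-1) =(0 8 3 10 4 6 7 9 5 1 2)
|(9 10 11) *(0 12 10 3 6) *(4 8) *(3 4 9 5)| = 21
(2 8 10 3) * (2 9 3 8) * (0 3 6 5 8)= [3, 1, 2, 9, 4, 8, 5, 7, 10, 6, 0]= (0 3 9 6 5 8 10)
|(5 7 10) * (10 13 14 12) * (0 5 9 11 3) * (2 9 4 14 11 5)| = |(0 2 9 5 7 13 11 3)(4 14 12 10)| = 8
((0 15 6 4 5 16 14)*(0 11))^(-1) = (0 11 14 16 5 4 6 15)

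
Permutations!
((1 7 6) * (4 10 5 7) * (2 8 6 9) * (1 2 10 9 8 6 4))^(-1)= (2 6)(4 8 7 5 10 9)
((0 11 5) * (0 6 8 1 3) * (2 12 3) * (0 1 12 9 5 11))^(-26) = (1 12 6 9)(2 3 8 5)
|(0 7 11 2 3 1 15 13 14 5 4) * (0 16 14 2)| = |(0 7 11)(1 15 13 2 3)(4 16 14 5)| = 60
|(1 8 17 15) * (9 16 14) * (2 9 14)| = 12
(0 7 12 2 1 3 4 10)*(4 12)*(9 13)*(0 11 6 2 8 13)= (0 7 4 10 11 6 2 1 3 12 8 13 9)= [7, 3, 1, 12, 10, 5, 2, 4, 13, 0, 11, 6, 8, 9]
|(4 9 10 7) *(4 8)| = 5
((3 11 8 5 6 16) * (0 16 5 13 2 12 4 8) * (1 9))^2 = ((0 16 3 11)(1 9)(2 12 4 8 13)(5 6))^2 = (0 3)(2 4 13 12 8)(11 16)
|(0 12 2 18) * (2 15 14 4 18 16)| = |(0 12 15 14 4 18)(2 16)| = 6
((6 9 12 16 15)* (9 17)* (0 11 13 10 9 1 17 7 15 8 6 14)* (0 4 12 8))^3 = ((0 11 13 10 9 8 6 7 15 14 4 12 16)(1 17))^3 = (0 10 6 14 16 13 8 15 12 11 9 7 4)(1 17)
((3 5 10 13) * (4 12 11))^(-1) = ((3 5 10 13)(4 12 11))^(-1) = (3 13 10 5)(4 11 12)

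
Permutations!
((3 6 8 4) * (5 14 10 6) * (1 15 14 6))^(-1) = (1 10 14 15)(3 4 8 6 5)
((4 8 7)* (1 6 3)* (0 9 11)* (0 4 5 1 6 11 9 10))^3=(0 10)(1 8)(3 6)(4 5)(7 11)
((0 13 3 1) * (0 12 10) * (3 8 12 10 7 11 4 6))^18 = (0 6 12 10 4 8 1 11 13 3 7)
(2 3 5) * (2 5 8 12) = (2 3 8 12) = [0, 1, 3, 8, 4, 5, 6, 7, 12, 9, 10, 11, 2]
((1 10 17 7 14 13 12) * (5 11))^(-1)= (1 12 13 14 7 17 10)(5 11)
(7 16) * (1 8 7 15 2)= (1 8 7 16 15 2)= [0, 8, 1, 3, 4, 5, 6, 16, 7, 9, 10, 11, 12, 13, 14, 2, 15]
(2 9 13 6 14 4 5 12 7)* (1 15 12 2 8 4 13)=(1 15 12 7 8 4 5 2 9)(6 14 13)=[0, 15, 9, 3, 5, 2, 14, 8, 4, 1, 10, 11, 7, 6, 13, 12]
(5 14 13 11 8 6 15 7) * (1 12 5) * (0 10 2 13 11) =(0 10 2 13)(1 12 5 14 11 8 6 15 7) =[10, 12, 13, 3, 4, 14, 15, 1, 6, 9, 2, 8, 5, 0, 11, 7]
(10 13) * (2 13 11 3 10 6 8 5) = (2 13 6 8 5)(3 10 11) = [0, 1, 13, 10, 4, 2, 8, 7, 5, 9, 11, 3, 12, 6]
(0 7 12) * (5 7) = (0 5 7 12) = [5, 1, 2, 3, 4, 7, 6, 12, 8, 9, 10, 11, 0]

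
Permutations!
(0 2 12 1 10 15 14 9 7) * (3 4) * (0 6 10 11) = [2, 11, 12, 4, 3, 5, 10, 6, 8, 7, 15, 0, 1, 13, 9, 14] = (0 2 12 1 11)(3 4)(6 10 15 14 9 7)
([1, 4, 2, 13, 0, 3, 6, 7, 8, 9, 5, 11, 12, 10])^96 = (13)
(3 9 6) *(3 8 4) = (3 9 6 8 4) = [0, 1, 2, 9, 3, 5, 8, 7, 4, 6]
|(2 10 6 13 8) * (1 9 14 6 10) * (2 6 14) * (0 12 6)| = 15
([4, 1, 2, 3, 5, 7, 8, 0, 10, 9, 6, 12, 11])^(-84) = [0, 1, 2, 3, 4, 5, 6, 7, 8, 9, 10, 11, 12]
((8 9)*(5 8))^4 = (5 8 9) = ((5 8 9))^4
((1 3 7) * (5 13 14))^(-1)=((1 3 7)(5 13 14))^(-1)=(1 7 3)(5 14 13)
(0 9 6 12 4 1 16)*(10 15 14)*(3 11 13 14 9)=(0 3 11 13 14 10 15 9 6 12 4 1 16)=[3, 16, 2, 11, 1, 5, 12, 7, 8, 6, 15, 13, 4, 14, 10, 9, 0]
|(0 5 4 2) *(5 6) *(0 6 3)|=|(0 3)(2 6 5 4)|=4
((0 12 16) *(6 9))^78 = (16)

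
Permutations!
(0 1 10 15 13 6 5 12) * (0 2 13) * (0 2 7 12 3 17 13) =(0 1 10 15 2)(3 17 13 6 5)(7 12) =[1, 10, 0, 17, 4, 3, 5, 12, 8, 9, 15, 11, 7, 6, 14, 2, 16, 13]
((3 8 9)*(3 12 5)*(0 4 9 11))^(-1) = (0 11 8 3 5 12 9 4)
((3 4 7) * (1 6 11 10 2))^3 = (1 10 6 2 11)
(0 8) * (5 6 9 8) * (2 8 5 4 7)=[4, 1, 8, 3, 7, 6, 9, 2, 0, 5]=(0 4 7 2 8)(5 6 9)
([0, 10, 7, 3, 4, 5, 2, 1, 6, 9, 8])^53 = [0, 7, 6, 3, 4, 5, 8, 2, 10, 9, 1]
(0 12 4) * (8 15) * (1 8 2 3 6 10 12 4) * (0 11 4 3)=[3, 8, 0, 6, 11, 5, 10, 7, 15, 9, 12, 4, 1, 13, 14, 2]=(0 3 6 10 12 1 8 15 2)(4 11)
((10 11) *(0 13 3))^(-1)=(0 3 13)(10 11)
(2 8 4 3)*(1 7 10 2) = (1 7 10 2 8 4 3) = [0, 7, 8, 1, 3, 5, 6, 10, 4, 9, 2]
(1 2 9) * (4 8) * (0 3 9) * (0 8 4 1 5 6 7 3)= (1 2 8)(3 9 5 6 7)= [0, 2, 8, 9, 4, 6, 7, 3, 1, 5]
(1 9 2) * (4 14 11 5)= [0, 9, 1, 3, 14, 4, 6, 7, 8, 2, 10, 5, 12, 13, 11]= (1 9 2)(4 14 11 5)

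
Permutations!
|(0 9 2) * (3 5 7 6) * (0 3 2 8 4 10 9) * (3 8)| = 9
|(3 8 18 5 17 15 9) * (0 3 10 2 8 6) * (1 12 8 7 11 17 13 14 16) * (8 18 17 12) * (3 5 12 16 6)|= 10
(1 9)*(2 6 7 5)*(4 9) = (1 4 9)(2 6 7 5) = [0, 4, 6, 3, 9, 2, 7, 5, 8, 1]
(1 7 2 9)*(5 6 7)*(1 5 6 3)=[0, 6, 9, 1, 4, 3, 7, 2, 8, 5]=(1 6 7 2 9 5 3)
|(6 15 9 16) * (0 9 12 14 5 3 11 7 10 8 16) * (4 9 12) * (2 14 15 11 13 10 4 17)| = |(0 12 15 17 2 14 5 3 13 10 8 16 6 11 7 4 9)| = 17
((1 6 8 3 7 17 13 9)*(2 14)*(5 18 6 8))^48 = ((1 8 3 7 17 13 9)(2 14)(5 18 6))^48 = (18)(1 9 13 17 7 3 8)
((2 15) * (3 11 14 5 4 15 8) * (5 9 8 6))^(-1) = (2 15 4 5 6)(3 8 9 14 11)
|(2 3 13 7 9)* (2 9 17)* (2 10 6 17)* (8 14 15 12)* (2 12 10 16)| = 12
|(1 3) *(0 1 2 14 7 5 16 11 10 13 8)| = 12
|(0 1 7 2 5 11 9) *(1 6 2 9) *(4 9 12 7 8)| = |(0 6 2 5 11 1 8 4 9)(7 12)| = 18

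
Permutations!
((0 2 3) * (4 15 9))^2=(0 3 2)(4 9 15)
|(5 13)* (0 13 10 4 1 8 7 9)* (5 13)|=|(13)(0 5 10 4 1 8 7 9)|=8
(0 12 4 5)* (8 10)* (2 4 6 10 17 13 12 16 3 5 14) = (0 16 3 5)(2 4 14)(6 10 8 17 13 12) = [16, 1, 4, 5, 14, 0, 10, 7, 17, 9, 8, 11, 6, 12, 2, 15, 3, 13]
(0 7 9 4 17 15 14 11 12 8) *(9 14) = (0 7 14 11 12 8)(4 17 15 9) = [7, 1, 2, 3, 17, 5, 6, 14, 0, 4, 10, 12, 8, 13, 11, 9, 16, 15]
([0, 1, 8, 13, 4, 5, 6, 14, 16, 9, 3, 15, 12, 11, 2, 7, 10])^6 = [0, 1, 11, 2, 4, 5, 6, 3, 15, 9, 14, 16, 12, 8, 13, 10, 7]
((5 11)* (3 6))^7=((3 6)(5 11))^7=(3 6)(5 11)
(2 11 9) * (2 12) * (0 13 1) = (0 13 1)(2 11 9 12) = [13, 0, 11, 3, 4, 5, 6, 7, 8, 12, 10, 9, 2, 1]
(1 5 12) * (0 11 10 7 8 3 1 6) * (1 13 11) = (0 1 5 12 6)(3 13 11 10 7 8) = [1, 5, 2, 13, 4, 12, 0, 8, 3, 9, 7, 10, 6, 11]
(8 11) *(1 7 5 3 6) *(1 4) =(1 7 5 3 6 4)(8 11) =[0, 7, 2, 6, 1, 3, 4, 5, 11, 9, 10, 8]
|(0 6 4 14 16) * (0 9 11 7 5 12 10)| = |(0 6 4 14 16 9 11 7 5 12 10)| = 11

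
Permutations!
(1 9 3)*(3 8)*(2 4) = (1 9 8 3)(2 4) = [0, 9, 4, 1, 2, 5, 6, 7, 3, 8]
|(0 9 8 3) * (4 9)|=5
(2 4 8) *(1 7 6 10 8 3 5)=(1 7 6 10 8 2 4 3 5)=[0, 7, 4, 5, 3, 1, 10, 6, 2, 9, 8]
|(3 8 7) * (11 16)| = |(3 8 7)(11 16)| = 6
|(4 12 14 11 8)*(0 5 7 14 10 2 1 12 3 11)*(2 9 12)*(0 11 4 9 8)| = 20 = |(0 5 7 14 11)(1 2)(3 4)(8 9 12 10)|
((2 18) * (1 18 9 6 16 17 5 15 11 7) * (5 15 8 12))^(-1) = ((1 18 2 9 6 16 17 15 11 7)(5 8 12))^(-1) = (1 7 11 15 17 16 6 9 2 18)(5 12 8)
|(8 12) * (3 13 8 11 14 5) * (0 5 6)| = |(0 5 3 13 8 12 11 14 6)| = 9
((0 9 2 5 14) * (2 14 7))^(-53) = ((0 9 14)(2 5 7))^(-53) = (0 9 14)(2 5 7)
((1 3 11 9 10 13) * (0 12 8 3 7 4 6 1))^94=(0 10 11 8)(1 4)(3 12 13 9)(6 7)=((0 12 8 3 11 9 10 13)(1 7 4 6))^94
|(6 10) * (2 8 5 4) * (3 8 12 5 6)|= 4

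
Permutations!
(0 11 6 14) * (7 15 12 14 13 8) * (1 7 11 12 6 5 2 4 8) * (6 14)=(0 12 6 13 1 7 15 14)(2 4 8 11 5)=[12, 7, 4, 3, 8, 2, 13, 15, 11, 9, 10, 5, 6, 1, 0, 14]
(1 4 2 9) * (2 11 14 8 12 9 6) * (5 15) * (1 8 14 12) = (1 4 11 12 9 8)(2 6)(5 15) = [0, 4, 6, 3, 11, 15, 2, 7, 1, 8, 10, 12, 9, 13, 14, 5]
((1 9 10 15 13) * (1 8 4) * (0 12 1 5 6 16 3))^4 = ((0 12 1 9 10 15 13 8 4 5 6 16 3))^4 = (0 10 4 3 9 8 16 1 13 6 12 15 5)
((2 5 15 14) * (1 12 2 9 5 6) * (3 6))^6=((1 12 2 3 6)(5 15 14 9))^6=(1 12 2 3 6)(5 14)(9 15)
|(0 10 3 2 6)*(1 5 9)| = |(0 10 3 2 6)(1 5 9)| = 15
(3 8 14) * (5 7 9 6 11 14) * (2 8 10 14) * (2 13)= [0, 1, 8, 10, 4, 7, 11, 9, 5, 6, 14, 13, 12, 2, 3]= (2 8 5 7 9 6 11 13)(3 10 14)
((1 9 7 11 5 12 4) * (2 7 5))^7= ((1 9 5 12 4)(2 7 11))^7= (1 5 4 9 12)(2 7 11)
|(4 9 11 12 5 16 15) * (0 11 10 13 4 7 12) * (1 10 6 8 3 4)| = |(0 11)(1 10 13)(3 4 9 6 8)(5 16 15 7 12)| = 30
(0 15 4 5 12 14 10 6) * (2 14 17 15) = (0 2 14 10 6)(4 5 12 17 15) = [2, 1, 14, 3, 5, 12, 0, 7, 8, 9, 6, 11, 17, 13, 10, 4, 16, 15]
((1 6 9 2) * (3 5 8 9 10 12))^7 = (1 9 5 12 6 2 8 3 10)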